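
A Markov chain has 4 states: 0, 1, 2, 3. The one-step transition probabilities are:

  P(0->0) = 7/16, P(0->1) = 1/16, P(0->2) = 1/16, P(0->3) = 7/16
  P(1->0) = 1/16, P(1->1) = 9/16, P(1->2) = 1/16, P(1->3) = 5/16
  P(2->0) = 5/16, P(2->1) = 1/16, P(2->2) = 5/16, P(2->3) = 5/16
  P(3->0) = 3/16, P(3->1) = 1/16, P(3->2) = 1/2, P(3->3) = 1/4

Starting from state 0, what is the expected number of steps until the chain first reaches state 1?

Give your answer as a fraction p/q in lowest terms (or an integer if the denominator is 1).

Let h_i = expected steps to first reach 1 from state i.
Boundary: h_1 = 0.
First-step equations for the other states:
  h_0 = 1 + 7/16*h_0 + 1/16*h_1 + 1/16*h_2 + 7/16*h_3
  h_2 = 1 + 5/16*h_0 + 1/16*h_1 + 5/16*h_2 + 5/16*h_3
  h_3 = 1 + 3/16*h_0 + 1/16*h_1 + 1/2*h_2 + 1/4*h_3

Substituting h_1 = 0 and rearranging gives the linear system (I - Q) h = 1:
  [9/16, -1/16, -7/16] . (h_0, h_2, h_3) = 1
  [-5/16, 11/16, -5/16] . (h_0, h_2, h_3) = 1
  [-3/16, -1/2, 3/4] . (h_0, h_2, h_3) = 1

Solving yields:
  h_0 = 16
  h_2 = 16
  h_3 = 16

Starting state is 0, so the expected hitting time is h_0 = 16.

Answer: 16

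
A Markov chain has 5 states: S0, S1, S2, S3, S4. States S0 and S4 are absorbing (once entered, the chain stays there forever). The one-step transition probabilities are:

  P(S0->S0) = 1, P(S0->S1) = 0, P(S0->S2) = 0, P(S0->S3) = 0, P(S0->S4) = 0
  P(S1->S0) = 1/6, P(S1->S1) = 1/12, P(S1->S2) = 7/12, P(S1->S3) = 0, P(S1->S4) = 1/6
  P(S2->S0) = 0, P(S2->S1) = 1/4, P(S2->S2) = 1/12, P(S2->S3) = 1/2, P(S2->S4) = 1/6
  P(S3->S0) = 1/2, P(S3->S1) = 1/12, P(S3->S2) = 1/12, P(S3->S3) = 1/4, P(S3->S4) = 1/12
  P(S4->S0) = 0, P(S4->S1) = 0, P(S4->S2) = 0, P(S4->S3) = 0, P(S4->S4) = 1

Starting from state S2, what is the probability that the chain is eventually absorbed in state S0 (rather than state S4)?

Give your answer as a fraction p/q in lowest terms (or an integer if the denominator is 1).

Let a_i = P(absorbed in S0 | start in state i).
Boundary conditions: a_S0 = 1, a_S4 = 0.
For each transient state i, a_i = sum_j P(i->j) * a_j:
  a_S1 = 1/6*a_S0 + 1/12*a_S1 + 7/12*a_S2 + 0*a_S3 + 1/6*a_S4
  a_S2 = 0*a_S0 + 1/4*a_S1 + 1/12*a_S2 + 1/2*a_S3 + 1/6*a_S4
  a_S3 = 1/2*a_S0 + 1/12*a_S1 + 1/12*a_S2 + 1/4*a_S3 + 1/12*a_S4

Substituting a_S0 = 1 and a_S4 = 0, rearrange to (I - Q) a = r where r[i] = P(i -> S0):
  [11/12, -7/12, 0] . (a_S1, a_S2, a_S3) = 1/6
  [-1/4, 11/12, -1/2] . (a_S1, a_S2, a_S3) = 0
  [-1/12, -1/12, 3/4] . (a_S1, a_S2, a_S3) = 1/2

Solving yields:
  a_S1 = 73/132
  a_S2 = 7/12
  a_S3 = 157/198

Starting state is S2, so the absorption probability is a_S2 = 7/12.

Answer: 7/12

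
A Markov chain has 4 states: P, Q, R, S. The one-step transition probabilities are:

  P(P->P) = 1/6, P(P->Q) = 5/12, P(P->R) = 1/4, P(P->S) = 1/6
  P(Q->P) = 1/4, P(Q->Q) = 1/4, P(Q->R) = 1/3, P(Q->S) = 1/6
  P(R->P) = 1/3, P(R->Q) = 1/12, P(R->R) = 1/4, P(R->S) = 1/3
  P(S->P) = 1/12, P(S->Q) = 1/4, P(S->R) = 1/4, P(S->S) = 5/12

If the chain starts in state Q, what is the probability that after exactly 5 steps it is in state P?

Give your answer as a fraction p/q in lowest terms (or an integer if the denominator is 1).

Answer: 4319/20736

Derivation:
Computing P^5 by repeated multiplication:
P^1 =
  P: [1/6, 5/12, 1/4, 1/6]
  Q: [1/4, 1/4, 1/3, 1/6]
  R: [1/3, 1/12, 1/4, 1/3]
  S: [1/12, 1/4, 1/4, 5/12]
P^2 =
  P: [11/48, 17/72, 41/144, 1/4]
  Q: [11/48, 17/72, 13/48, 19/72]
  R: [3/16, 19/72, 37/144, 7/24]
  S: [7/36, 2/9, 13/48, 5/16]
P^3 =
  P: [23/108, 13/54, 233/864, 239/864]
  Q: [181/864, 35/144, 233/864, 5/18]
  R: [179/864, 103/432, 235/864, 61/216]
  S: [353/1728, 205/864, 29/108, 167/576]
P^4 =
  P: [721/3456, 1247/5184, 175/648, 2911/10368]
  Q: [541/2592, 311/1296, 467/1728, 1457/5184]
  R: [5/24, 155/648, 1399/5184, 1465/5184]
  S: [53/256, 827/3456, 2797/10368, 5887/20736]
P^5 =
  P: [25919/124416, 14915/62208, 16799/62208, 35069/124416]
  Q: [4319/20736, 7457/31104, 4199/15552, 1949/6912]
  R: [12941/62208, 7457/31104, 2099/7776, 17561/62208]
  S: [17245/82944, 29803/124416, 11195/41472, 70321/248832]

(P^5)[Q -> P] = 4319/20736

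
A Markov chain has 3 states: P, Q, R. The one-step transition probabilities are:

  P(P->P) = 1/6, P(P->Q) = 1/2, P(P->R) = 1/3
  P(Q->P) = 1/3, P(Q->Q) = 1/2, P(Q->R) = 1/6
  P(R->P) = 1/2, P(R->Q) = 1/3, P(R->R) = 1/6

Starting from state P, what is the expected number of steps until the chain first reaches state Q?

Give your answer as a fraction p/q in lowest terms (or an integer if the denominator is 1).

Answer: 42/19

Derivation:
Let h_i = expected steps to first reach Q from state i.
Boundary: h_Q = 0.
First-step equations for the other states:
  h_P = 1 + 1/6*h_P + 1/2*h_Q + 1/3*h_R
  h_R = 1 + 1/2*h_P + 1/3*h_Q + 1/6*h_R

Substituting h_Q = 0 and rearranging gives the linear system (I - Q) h = 1:
  [5/6, -1/3] . (h_P, h_R) = 1
  [-1/2, 5/6] . (h_P, h_R) = 1

Solving yields:
  h_P = 42/19
  h_R = 48/19

Starting state is P, so the expected hitting time is h_P = 42/19.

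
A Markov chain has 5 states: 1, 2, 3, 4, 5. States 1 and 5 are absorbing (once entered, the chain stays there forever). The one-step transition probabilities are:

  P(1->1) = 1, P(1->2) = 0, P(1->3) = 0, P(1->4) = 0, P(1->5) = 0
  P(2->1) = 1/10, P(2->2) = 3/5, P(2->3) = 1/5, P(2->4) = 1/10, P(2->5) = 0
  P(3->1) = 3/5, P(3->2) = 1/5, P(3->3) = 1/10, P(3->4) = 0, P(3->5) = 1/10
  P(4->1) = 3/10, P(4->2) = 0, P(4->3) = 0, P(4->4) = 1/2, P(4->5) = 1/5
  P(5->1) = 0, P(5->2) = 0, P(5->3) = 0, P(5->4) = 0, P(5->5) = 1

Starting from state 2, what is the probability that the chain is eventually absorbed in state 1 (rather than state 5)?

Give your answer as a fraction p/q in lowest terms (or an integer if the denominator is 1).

Let a_i = P(absorbed in 1 | start in state i).
Boundary conditions: a_1 = 1, a_5 = 0.
For each transient state i, a_i = sum_j P(i->j) * a_j:
  a_2 = 1/10*a_1 + 3/5*a_2 + 1/5*a_3 + 1/10*a_4 + 0*a_5
  a_3 = 3/5*a_1 + 1/5*a_2 + 1/10*a_3 + 0*a_4 + 1/10*a_5
  a_4 = 3/10*a_1 + 0*a_2 + 0*a_3 + 1/2*a_4 + 1/5*a_5

Substituting a_1 = 1 and a_5 = 0, rearrange to (I - Q) a = r where r[i] = P(i -> 1):
  [2/5, -1/5, -1/10] . (a_2, a_3, a_4) = 1/10
  [-1/5, 9/10, 0] . (a_2, a_3, a_4) = 3/5
  [0, 0, 1/2] . (a_2, a_3, a_4) = 3/10

Solving yields:
  a_2 = 33/40
  a_3 = 17/20
  a_4 = 3/5

Starting state is 2, so the absorption probability is a_2 = 33/40.

Answer: 33/40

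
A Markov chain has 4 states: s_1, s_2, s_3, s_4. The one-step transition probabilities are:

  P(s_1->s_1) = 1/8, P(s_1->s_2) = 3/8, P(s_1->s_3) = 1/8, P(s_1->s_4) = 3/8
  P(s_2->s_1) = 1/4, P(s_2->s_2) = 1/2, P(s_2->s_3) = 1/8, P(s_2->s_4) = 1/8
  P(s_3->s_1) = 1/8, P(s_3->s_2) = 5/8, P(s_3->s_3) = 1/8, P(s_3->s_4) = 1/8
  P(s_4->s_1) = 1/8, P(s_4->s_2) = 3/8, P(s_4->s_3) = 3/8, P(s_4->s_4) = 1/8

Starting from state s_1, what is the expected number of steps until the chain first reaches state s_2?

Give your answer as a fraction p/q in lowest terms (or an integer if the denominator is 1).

Let h_i = expected steps to first reach s_2 from state i.
Boundary: h_s_2 = 0.
First-step equations for the other states:
  h_s_1 = 1 + 1/8*h_s_1 + 3/8*h_s_2 + 1/8*h_s_3 + 3/8*h_s_4
  h_s_3 = 1 + 1/8*h_s_1 + 5/8*h_s_2 + 1/8*h_s_3 + 1/8*h_s_4
  h_s_4 = 1 + 1/8*h_s_1 + 3/8*h_s_2 + 3/8*h_s_3 + 1/8*h_s_4

Substituting h_s_2 = 0 and rearranging gives the linear system (I - Q) h = 1:
  [7/8, -1/8, -3/8] . (h_s_1, h_s_3, h_s_4) = 1
  [-1/8, 7/8, -1/8] . (h_s_1, h_s_3, h_s_4) = 1
  [-1/8, -3/8, 7/8] . (h_s_1, h_s_3, h_s_4) = 1

Solving yields:
  h_s_1 = 168/71
  h_s_3 = 128/71
  h_s_4 = 160/71

Starting state is s_1, so the expected hitting time is h_s_1 = 168/71.

Answer: 168/71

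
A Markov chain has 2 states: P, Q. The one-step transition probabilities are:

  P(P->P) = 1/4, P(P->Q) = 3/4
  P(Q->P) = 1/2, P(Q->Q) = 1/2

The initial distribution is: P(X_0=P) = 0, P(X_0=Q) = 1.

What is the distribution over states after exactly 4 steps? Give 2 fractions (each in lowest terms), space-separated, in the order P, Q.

Propagating the distribution step by step (d_{t+1} = d_t * P):
d_0 = (P=0, Q=1)
  d_1[P] = 0*1/4 + 1*1/2 = 1/2
  d_1[Q] = 0*3/4 + 1*1/2 = 1/2
d_1 = (P=1/2, Q=1/2)
  d_2[P] = 1/2*1/4 + 1/2*1/2 = 3/8
  d_2[Q] = 1/2*3/4 + 1/2*1/2 = 5/8
d_2 = (P=3/8, Q=5/8)
  d_3[P] = 3/8*1/4 + 5/8*1/2 = 13/32
  d_3[Q] = 3/8*3/4 + 5/8*1/2 = 19/32
d_3 = (P=13/32, Q=19/32)
  d_4[P] = 13/32*1/4 + 19/32*1/2 = 51/128
  d_4[Q] = 13/32*3/4 + 19/32*1/2 = 77/128
d_4 = (P=51/128, Q=77/128)

Answer: 51/128 77/128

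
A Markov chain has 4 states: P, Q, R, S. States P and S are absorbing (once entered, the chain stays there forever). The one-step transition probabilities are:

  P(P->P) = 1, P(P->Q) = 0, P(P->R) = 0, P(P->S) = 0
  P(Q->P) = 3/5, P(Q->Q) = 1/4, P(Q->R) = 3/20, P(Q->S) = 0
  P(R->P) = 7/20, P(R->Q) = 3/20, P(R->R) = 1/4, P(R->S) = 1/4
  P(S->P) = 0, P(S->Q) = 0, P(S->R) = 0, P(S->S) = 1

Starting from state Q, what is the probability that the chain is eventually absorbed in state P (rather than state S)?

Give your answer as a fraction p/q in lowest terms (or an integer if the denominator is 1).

Answer: 67/72

Derivation:
Let a_i = P(absorbed in P | start in state i).
Boundary conditions: a_P = 1, a_S = 0.
For each transient state i, a_i = sum_j P(i->j) * a_j:
  a_Q = 3/5*a_P + 1/4*a_Q + 3/20*a_R + 0*a_S
  a_R = 7/20*a_P + 3/20*a_Q + 1/4*a_R + 1/4*a_S

Substituting a_P = 1 and a_S = 0, rearrange to (I - Q) a = r where r[i] = P(i -> P):
  [3/4, -3/20] . (a_Q, a_R) = 3/5
  [-3/20, 3/4] . (a_Q, a_R) = 7/20

Solving yields:
  a_Q = 67/72
  a_R = 47/72

Starting state is Q, so the absorption probability is a_Q = 67/72.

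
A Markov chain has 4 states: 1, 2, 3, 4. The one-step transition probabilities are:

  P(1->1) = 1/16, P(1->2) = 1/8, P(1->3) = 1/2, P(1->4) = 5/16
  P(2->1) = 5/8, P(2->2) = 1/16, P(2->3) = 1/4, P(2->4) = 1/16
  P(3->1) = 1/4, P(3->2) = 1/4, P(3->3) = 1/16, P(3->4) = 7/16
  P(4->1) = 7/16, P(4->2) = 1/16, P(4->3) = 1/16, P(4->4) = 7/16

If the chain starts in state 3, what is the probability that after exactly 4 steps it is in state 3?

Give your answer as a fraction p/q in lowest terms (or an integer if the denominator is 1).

Computing P^4 by repeated multiplication:
P^1 =
  1: [1/16, 1/8, 1/2, 5/16]
  2: [5/8, 1/16, 1/4, 1/16]
  3: [1/4, 1/4, 1/16, 7/16]
  4: [7/16, 1/16, 1/16, 7/16]
P^2 =
  1: [11/32, 41/256, 29/256, 49/128]
  2: [43/256, 19/128, 89/256, 43/128]
  3: [97/256, 23/256, 7/32, 5/16]
  4: [35/128, 13/128, 17/64, 23/64]
P^3 =
  1: [325/1024, 431/4096, 995/4096, 685/2048]
  2: [1381/4096, 283/2048, 671/4096, 739/2048]
  3: [1111/4096, 521/4096, 251/1024, 365/1024]
  4: [623/2048, 265/2048, 103/512, 187/512]
P^4 =
  1: [4795/16384, 8381/65536, 14489/65536, 11743/32768]
  2: [20071/65536, 3745/32768, 15461/65536, 11257/32768]
  3: [20557/65536, 8219/65536, 3359/16384, 5831/16384]
  4: [10157/32768, 3907/32768, 1801/8192, 2875/8192]

(P^4)[3 -> 3] = 3359/16384

Answer: 3359/16384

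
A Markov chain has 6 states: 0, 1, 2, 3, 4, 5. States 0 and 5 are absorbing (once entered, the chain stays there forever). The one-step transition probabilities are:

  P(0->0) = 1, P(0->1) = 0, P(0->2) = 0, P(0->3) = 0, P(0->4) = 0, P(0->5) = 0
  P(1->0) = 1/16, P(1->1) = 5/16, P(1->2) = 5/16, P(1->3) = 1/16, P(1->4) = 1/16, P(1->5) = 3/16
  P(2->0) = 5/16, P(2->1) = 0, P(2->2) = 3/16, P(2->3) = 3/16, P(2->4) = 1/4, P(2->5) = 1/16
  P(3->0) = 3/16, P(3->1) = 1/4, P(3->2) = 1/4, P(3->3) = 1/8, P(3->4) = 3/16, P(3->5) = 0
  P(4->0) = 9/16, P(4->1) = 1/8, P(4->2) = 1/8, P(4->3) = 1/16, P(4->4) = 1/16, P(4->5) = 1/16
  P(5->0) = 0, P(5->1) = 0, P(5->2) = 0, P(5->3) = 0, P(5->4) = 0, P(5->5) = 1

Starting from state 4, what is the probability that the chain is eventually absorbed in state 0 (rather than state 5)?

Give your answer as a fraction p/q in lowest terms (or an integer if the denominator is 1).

Let a_i = P(absorbed in 0 | start in state i).
Boundary conditions: a_0 = 1, a_5 = 0.
For each transient state i, a_i = sum_j P(i->j) * a_j:
  a_1 = 1/16*a_0 + 5/16*a_1 + 5/16*a_2 + 1/16*a_3 + 1/16*a_4 + 3/16*a_5
  a_2 = 5/16*a_0 + 0*a_1 + 3/16*a_2 + 3/16*a_3 + 1/4*a_4 + 1/16*a_5
  a_3 = 3/16*a_0 + 1/4*a_1 + 1/4*a_2 + 1/8*a_3 + 3/16*a_4 + 0*a_5
  a_4 = 9/16*a_0 + 1/8*a_1 + 1/8*a_2 + 1/16*a_3 + 1/16*a_4 + 1/16*a_5

Substituting a_0 = 1 and a_5 = 0, rearrange to (I - Q) a = r where r[i] = P(i -> 0):
  [11/16, -5/16, -1/16, -1/16] . (a_1, a_2, a_3, a_4) = 1/16
  [0, 13/16, -3/16, -1/4] . (a_1, a_2, a_3, a_4) = 5/16
  [-1/4, -1/4, 7/8, -3/16] . (a_1, a_2, a_3, a_4) = 3/16
  [-1/8, -1/8, -1/16, 15/16] . (a_1, a_2, a_3, a_4) = 9/16

Solving yields:
  a_1 = 1303/2101
  a_2 = 19243/23111
  a_3 = 1704/2101
  a_4 = 19593/23111

Starting state is 4, so the absorption probability is a_4 = 19593/23111.

Answer: 19593/23111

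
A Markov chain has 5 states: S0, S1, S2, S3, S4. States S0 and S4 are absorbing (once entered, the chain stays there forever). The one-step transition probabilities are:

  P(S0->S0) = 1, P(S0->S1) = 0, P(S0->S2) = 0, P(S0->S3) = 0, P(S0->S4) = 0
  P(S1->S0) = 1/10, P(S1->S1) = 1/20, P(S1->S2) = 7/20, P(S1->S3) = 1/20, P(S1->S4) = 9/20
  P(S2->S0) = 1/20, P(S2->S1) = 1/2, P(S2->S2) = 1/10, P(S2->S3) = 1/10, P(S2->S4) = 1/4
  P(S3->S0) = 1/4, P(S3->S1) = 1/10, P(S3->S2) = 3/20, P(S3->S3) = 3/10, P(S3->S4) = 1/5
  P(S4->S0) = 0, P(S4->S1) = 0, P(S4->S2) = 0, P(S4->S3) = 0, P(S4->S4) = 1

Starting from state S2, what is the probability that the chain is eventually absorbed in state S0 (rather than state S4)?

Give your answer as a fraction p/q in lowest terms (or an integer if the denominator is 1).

Answer: 11/50

Derivation:
Let a_i = P(absorbed in S0 | start in state i).
Boundary conditions: a_S0 = 1, a_S4 = 0.
For each transient state i, a_i = sum_j P(i->j) * a_j:
  a_S1 = 1/10*a_S0 + 1/20*a_S1 + 7/20*a_S2 + 1/20*a_S3 + 9/20*a_S4
  a_S2 = 1/20*a_S0 + 1/2*a_S1 + 1/10*a_S2 + 1/10*a_S3 + 1/4*a_S4
  a_S3 = 1/4*a_S0 + 1/10*a_S1 + 3/20*a_S2 + 3/10*a_S3 + 1/5*a_S4

Substituting a_S0 = 1 and a_S4 = 0, rearrange to (I - Q) a = r where r[i] = P(i -> S0):
  [19/20, -7/20, -1/20] . (a_S1, a_S2, a_S3) = 1/10
  [-1/2, 9/10, -1/10] . (a_S1, a_S2, a_S3) = 1/20
  [-1/10, -3/20, 7/10] . (a_S1, a_S2, a_S3) = 1/4

Solving yields:
  a_S1 = 251/1200
  a_S2 = 11/50
  a_S3 = 521/1200

Starting state is S2, so the absorption probability is a_S2 = 11/50.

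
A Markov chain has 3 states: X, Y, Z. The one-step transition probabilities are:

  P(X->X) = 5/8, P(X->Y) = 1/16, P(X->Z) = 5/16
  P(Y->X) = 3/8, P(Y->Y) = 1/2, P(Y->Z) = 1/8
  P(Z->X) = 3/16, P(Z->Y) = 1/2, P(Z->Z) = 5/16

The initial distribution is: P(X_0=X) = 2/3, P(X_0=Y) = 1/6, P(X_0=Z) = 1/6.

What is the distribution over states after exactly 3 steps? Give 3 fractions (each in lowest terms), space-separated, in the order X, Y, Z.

Answer: 335/768 7451/24576 2135/8192

Derivation:
Propagating the distribution step by step (d_{t+1} = d_t * P):
d_0 = (X=2/3, Y=1/6, Z=1/6)
  d_1[X] = 2/3*5/8 + 1/6*3/8 + 1/6*3/16 = 49/96
  d_1[Y] = 2/3*1/16 + 1/6*1/2 + 1/6*1/2 = 5/24
  d_1[Z] = 2/3*5/16 + 1/6*1/8 + 1/6*5/16 = 9/32
d_1 = (X=49/96, Y=5/24, Z=9/32)
  d_2[X] = 49/96*5/8 + 5/24*3/8 + 9/32*3/16 = 691/1536
  d_2[Y] = 49/96*1/16 + 5/24*1/2 + 9/32*1/2 = 425/1536
  d_2[Z] = 49/96*5/16 + 5/24*1/8 + 9/32*5/16 = 35/128
d_2 = (X=691/1536, Y=425/1536, Z=35/128)
  d_3[X] = 691/1536*5/8 + 425/1536*3/8 + 35/128*3/16 = 335/768
  d_3[Y] = 691/1536*1/16 + 425/1536*1/2 + 35/128*1/2 = 7451/24576
  d_3[Z] = 691/1536*5/16 + 425/1536*1/8 + 35/128*5/16 = 2135/8192
d_3 = (X=335/768, Y=7451/24576, Z=2135/8192)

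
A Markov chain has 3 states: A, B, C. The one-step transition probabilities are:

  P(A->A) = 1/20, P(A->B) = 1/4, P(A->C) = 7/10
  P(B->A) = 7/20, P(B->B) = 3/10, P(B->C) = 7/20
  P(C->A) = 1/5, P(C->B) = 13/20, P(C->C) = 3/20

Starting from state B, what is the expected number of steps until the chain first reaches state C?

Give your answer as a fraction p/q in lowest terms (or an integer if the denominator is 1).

Let h_i = expected steps to first reach C from state i.
Boundary: h_C = 0.
First-step equations for the other states:
  h_A = 1 + 1/20*h_A + 1/4*h_B + 7/10*h_C
  h_B = 1 + 7/20*h_A + 3/10*h_B + 7/20*h_C

Substituting h_C = 0 and rearranging gives the linear system (I - Q) h = 1:
  [19/20, -1/4] . (h_A, h_B) = 1
  [-7/20, 7/10] . (h_A, h_B) = 1

Solving yields:
  h_A = 380/231
  h_B = 520/231

Starting state is B, so the expected hitting time is h_B = 520/231.

Answer: 520/231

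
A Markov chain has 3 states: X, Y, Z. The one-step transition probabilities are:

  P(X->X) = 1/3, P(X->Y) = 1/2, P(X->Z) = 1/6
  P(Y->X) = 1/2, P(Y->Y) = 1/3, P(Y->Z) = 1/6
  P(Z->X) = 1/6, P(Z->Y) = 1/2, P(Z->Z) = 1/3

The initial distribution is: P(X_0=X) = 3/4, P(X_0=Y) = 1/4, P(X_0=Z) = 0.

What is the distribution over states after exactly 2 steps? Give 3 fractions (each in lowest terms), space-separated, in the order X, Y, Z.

Propagating the distribution step by step (d_{t+1} = d_t * P):
d_0 = (X=3/4, Y=1/4, Z=0)
  d_1[X] = 3/4*1/3 + 1/4*1/2 + 0*1/6 = 3/8
  d_1[Y] = 3/4*1/2 + 1/4*1/3 + 0*1/2 = 11/24
  d_1[Z] = 3/4*1/6 + 1/4*1/6 + 0*1/3 = 1/6
d_1 = (X=3/8, Y=11/24, Z=1/6)
  d_2[X] = 3/8*1/3 + 11/24*1/2 + 1/6*1/6 = 55/144
  d_2[Y] = 3/8*1/2 + 11/24*1/3 + 1/6*1/2 = 61/144
  d_2[Z] = 3/8*1/6 + 11/24*1/6 + 1/6*1/3 = 7/36
d_2 = (X=55/144, Y=61/144, Z=7/36)

Answer: 55/144 61/144 7/36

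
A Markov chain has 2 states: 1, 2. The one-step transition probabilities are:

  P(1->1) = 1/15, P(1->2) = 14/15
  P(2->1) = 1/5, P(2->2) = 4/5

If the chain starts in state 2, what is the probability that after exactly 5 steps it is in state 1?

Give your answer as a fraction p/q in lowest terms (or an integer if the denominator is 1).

Answer: 44671/253125

Derivation:
Computing P^5 by repeated multiplication:
P^1 =
  1: [1/15, 14/15]
  2: [1/5, 4/5]
P^2 =
  1: [43/225, 182/225]
  2: [13/75, 62/75]
P^3 =
  1: [589/3375, 2786/3375]
  2: [199/1125, 926/1125]
P^4 =
  1: [8947/50625, 41678/50625]
  2: [2977/16875, 13898/16875]
P^5 =
  1: [133981/759375, 625394/759375]
  2: [44671/253125, 208454/253125]

(P^5)[2 -> 1] = 44671/253125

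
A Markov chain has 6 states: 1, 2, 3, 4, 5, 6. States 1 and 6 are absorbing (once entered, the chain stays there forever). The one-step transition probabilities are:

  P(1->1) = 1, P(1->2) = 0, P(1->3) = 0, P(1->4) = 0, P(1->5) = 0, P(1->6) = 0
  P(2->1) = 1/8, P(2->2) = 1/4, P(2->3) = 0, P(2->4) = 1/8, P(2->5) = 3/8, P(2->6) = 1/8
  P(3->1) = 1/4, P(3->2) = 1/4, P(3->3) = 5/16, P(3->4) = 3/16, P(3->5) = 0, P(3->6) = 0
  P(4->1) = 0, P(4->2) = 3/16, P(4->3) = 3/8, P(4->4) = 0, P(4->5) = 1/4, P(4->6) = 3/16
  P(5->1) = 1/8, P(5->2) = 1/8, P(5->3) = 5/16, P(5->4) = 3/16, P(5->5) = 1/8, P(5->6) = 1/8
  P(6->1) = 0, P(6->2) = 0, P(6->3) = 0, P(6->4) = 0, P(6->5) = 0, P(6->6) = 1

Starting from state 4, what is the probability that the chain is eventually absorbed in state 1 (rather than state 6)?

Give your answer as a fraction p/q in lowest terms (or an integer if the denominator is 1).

Let a_i = P(absorbed in 1 | start in state i).
Boundary conditions: a_1 = 1, a_6 = 0.
For each transient state i, a_i = sum_j P(i->j) * a_j:
  a_2 = 1/8*a_1 + 1/4*a_2 + 0*a_3 + 1/8*a_4 + 3/8*a_5 + 1/8*a_6
  a_3 = 1/4*a_1 + 1/4*a_2 + 5/16*a_3 + 3/16*a_4 + 0*a_5 + 0*a_6
  a_4 = 0*a_1 + 3/16*a_2 + 3/8*a_3 + 0*a_4 + 1/4*a_5 + 3/16*a_6
  a_5 = 1/8*a_1 + 1/8*a_2 + 5/16*a_3 + 3/16*a_4 + 1/8*a_5 + 1/8*a_6

Substituting a_1 = 1 and a_6 = 0, rearrange to (I - Q) a = r where r[i] = P(i -> 1):
  [3/4, 0, -1/8, -3/8] . (a_2, a_3, a_4, a_5) = 1/8
  [-1/4, 11/16, -3/16, 0] . (a_2, a_3, a_4, a_5) = 1/4
  [-3/16, -3/8, 1, -1/4] . (a_2, a_3, a_4, a_5) = 0
  [-1/8, -5/16, -3/16, 7/8] . (a_2, a_3, a_4, a_5) = 1/8

Solving yields:
  a_2 = 2324/4299
  a_3 = 3004/4299
  a_4 = 728/1433
  a_5 = 829/1433

Starting state is 4, so the absorption probability is a_4 = 728/1433.

Answer: 728/1433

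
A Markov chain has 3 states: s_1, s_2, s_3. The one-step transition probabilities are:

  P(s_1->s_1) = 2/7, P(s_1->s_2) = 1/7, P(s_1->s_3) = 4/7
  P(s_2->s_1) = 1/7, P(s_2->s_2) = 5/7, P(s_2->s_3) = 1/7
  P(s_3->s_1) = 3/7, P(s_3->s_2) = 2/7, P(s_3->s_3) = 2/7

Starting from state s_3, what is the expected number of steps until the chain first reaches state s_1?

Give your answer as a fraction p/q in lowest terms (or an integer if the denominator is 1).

Answer: 7/2

Derivation:
Let h_i = expected steps to first reach s_1 from state i.
Boundary: h_s_1 = 0.
First-step equations for the other states:
  h_s_2 = 1 + 1/7*h_s_1 + 5/7*h_s_2 + 1/7*h_s_3
  h_s_3 = 1 + 3/7*h_s_1 + 2/7*h_s_2 + 2/7*h_s_3

Substituting h_s_1 = 0 and rearranging gives the linear system (I - Q) h = 1:
  [2/7, -1/7] . (h_s_2, h_s_3) = 1
  [-2/7, 5/7] . (h_s_2, h_s_3) = 1

Solving yields:
  h_s_2 = 21/4
  h_s_3 = 7/2

Starting state is s_3, so the expected hitting time is h_s_3 = 7/2.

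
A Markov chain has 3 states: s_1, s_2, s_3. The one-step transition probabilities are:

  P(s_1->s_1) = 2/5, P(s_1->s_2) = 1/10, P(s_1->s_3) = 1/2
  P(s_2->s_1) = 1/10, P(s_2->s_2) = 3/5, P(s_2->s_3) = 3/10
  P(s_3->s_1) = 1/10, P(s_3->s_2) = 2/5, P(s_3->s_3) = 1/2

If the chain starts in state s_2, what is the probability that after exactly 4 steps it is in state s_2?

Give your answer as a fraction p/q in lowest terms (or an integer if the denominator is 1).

Computing P^4 by repeated multiplication:
P^1 =
  s_1: [2/5, 1/10, 1/2]
  s_2: [1/10, 3/5, 3/10]
  s_3: [1/10, 2/5, 1/2]
P^2 =
  s_1: [11/50, 3/10, 12/25]
  s_2: [13/100, 49/100, 19/50]
  s_3: [13/100, 9/20, 21/50]
P^3 =
  s_1: [83/500, 197/500, 11/25]
  s_2: [139/1000, 459/1000, 201/500]
  s_3: [139/1000, 451/1000, 41/100]
P^4 =
  s_1: [749/5000, 429/1000, 1053/2500]
  s_2: [1417/10000, 4501/10000, 2041/5000]
  s_3: [1417/10000, 897/2000, 2049/5000]

(P^4)[s_2 -> s_2] = 4501/10000

Answer: 4501/10000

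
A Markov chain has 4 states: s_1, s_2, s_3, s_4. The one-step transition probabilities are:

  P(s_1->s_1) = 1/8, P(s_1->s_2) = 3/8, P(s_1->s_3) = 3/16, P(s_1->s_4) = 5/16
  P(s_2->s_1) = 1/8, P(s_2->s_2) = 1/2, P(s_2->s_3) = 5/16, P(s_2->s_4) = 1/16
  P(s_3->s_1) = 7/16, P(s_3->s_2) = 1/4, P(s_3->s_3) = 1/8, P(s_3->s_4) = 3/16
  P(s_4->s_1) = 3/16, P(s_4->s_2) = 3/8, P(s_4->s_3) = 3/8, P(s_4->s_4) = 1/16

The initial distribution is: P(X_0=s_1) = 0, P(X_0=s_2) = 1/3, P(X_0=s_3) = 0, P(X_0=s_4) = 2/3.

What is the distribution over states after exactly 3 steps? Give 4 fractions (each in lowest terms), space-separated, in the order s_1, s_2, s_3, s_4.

Propagating the distribution step by step (d_{t+1} = d_t * P):
d_0 = (s_1=0, s_2=1/3, s_3=0, s_4=2/3)
  d_1[s_1] = 0*1/8 + 1/3*1/8 + 0*7/16 + 2/3*3/16 = 1/6
  d_1[s_2] = 0*3/8 + 1/3*1/2 + 0*1/4 + 2/3*3/8 = 5/12
  d_1[s_3] = 0*3/16 + 1/3*5/16 + 0*1/8 + 2/3*3/8 = 17/48
  d_1[s_4] = 0*5/16 + 1/3*1/16 + 0*3/16 + 2/3*1/16 = 1/16
d_1 = (s_1=1/6, s_2=5/12, s_3=17/48, s_4=1/16)
  d_2[s_1] = 1/6*1/8 + 5/12*1/8 + 17/48*7/16 + 1/16*3/16 = 23/96
  d_2[s_2] = 1/6*3/8 + 5/12*1/2 + 17/48*1/4 + 1/16*3/8 = 49/128
  d_2[s_3] = 1/6*3/16 + 5/12*5/16 + 17/48*1/8 + 1/16*3/8 = 11/48
  d_2[s_4] = 1/6*5/16 + 5/12*1/16 + 17/48*3/16 + 1/16*1/16 = 19/128
d_2 = (s_1=23/96, s_2=49/128, s_3=11/48, s_4=19/128)
  d_3[s_1] = 23/96*1/8 + 49/128*1/8 + 11/48*7/16 + 19/128*3/16 = 1265/6144
  d_3[s_2] = 23/96*3/8 + 49/128*1/2 + 11/48*1/4 + 19/128*3/8 = 1211/3072
  d_3[s_3] = 23/96*3/16 + 49/128*5/16 + 11/48*1/8 + 19/128*3/8 = 1529/6144
  d_3[s_4] = 23/96*5/16 + 49/128*1/16 + 11/48*3/16 + 19/128*1/16 = 29/192
d_3 = (s_1=1265/6144, s_2=1211/3072, s_3=1529/6144, s_4=29/192)

Answer: 1265/6144 1211/3072 1529/6144 29/192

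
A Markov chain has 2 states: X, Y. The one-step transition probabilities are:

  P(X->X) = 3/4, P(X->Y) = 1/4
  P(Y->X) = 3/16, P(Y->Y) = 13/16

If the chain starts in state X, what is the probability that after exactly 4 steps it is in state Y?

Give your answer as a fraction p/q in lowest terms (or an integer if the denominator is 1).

Computing P^4 by repeated multiplication:
P^1 =
  X: [3/4, 1/4]
  Y: [3/16, 13/16]
P^2 =
  X: [39/64, 25/64]
  Y: [75/256, 181/256]
P^3 =
  X: [543/1024, 481/1024]
  Y: [1443/4096, 2653/4096]
P^4 =
  X: [7959/16384, 8425/16384]
  Y: [25275/65536, 40261/65536]

(P^4)[X -> Y] = 8425/16384

Answer: 8425/16384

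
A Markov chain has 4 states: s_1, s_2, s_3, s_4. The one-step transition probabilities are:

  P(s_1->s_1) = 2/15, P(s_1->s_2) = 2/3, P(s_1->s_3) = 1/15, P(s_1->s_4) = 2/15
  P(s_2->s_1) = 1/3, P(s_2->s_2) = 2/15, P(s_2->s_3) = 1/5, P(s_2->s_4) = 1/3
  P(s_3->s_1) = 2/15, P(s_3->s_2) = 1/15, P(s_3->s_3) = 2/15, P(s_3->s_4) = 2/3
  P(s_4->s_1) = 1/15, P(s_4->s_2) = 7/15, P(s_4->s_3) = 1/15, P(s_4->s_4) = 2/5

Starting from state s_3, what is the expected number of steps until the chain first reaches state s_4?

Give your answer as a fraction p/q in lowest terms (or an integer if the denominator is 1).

Let h_i = expected steps to first reach s_4 from state i.
Boundary: h_s_4 = 0.
First-step equations for the other states:
  h_s_1 = 1 + 2/15*h_s_1 + 2/3*h_s_2 + 1/15*h_s_3 + 2/15*h_s_4
  h_s_2 = 1 + 1/3*h_s_1 + 2/15*h_s_2 + 1/5*h_s_3 + 1/3*h_s_4
  h_s_3 = 1 + 2/15*h_s_1 + 1/15*h_s_2 + 2/15*h_s_3 + 2/3*h_s_4

Substituting h_s_4 = 0 and rearranging gives the linear system (I - Q) h = 1:
  [13/15, -2/3, -1/15] . (h_s_1, h_s_2, h_s_3) = 1
  [-1/3, 13/15, -1/5] . (h_s_1, h_s_2, h_s_3) = 1
  [-2/15, -1/15, 13/15] . (h_s_1, h_s_2, h_s_3) = 1

Solving yields:
  h_s_1 = 5100/1417
  h_s_2 = 4230/1417
  h_s_3 = 2745/1417

Starting state is s_3, so the expected hitting time is h_s_3 = 2745/1417.

Answer: 2745/1417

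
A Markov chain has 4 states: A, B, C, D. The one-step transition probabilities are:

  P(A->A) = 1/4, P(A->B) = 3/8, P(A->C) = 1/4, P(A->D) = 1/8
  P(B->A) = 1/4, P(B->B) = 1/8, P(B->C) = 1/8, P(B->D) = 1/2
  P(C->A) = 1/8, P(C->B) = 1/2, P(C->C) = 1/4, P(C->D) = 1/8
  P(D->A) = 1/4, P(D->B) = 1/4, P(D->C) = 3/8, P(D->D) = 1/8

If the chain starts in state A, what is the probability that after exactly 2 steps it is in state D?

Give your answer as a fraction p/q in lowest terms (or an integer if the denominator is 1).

Computing P^2 by repeated multiplication:
P^1 =
  A: [1/4, 3/8, 1/4, 1/8]
  B: [1/4, 1/8, 1/8, 1/2]
  C: [1/8, 1/2, 1/4, 1/8]
  D: [1/4, 1/4, 3/8, 1/8]
P^2 =
  A: [7/32, 19/64, 7/32, 17/64]
  B: [15/64, 19/64, 19/64, 11/64]
  C: [7/32, 17/64, 13/64, 5/16]
  D: [13/64, 11/32, 15/64, 7/32]

(P^2)[A -> D] = 17/64

Answer: 17/64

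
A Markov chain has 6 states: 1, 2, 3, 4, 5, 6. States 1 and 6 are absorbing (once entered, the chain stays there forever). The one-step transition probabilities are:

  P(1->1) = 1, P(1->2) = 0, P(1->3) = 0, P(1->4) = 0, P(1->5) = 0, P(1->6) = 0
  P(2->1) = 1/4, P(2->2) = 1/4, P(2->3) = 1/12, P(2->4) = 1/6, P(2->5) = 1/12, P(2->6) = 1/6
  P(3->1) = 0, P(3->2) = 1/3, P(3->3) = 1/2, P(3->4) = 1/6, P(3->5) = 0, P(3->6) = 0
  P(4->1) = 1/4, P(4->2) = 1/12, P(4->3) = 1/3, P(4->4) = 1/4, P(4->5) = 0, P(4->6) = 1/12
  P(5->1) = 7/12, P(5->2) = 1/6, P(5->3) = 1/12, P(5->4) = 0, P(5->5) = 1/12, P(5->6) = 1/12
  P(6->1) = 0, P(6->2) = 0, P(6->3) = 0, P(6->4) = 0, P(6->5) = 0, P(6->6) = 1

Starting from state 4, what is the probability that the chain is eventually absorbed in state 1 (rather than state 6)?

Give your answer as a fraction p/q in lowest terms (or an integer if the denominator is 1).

Let a_i = P(absorbed in 1 | start in state i).
Boundary conditions: a_1 = 1, a_6 = 0.
For each transient state i, a_i = sum_j P(i->j) * a_j:
  a_2 = 1/4*a_1 + 1/4*a_2 + 1/12*a_3 + 1/6*a_4 + 1/12*a_5 + 1/6*a_6
  a_3 = 0*a_1 + 1/3*a_2 + 1/2*a_3 + 1/6*a_4 + 0*a_5 + 0*a_6
  a_4 = 1/4*a_1 + 1/12*a_2 + 1/3*a_3 + 1/4*a_4 + 0*a_5 + 1/12*a_6
  a_5 = 7/12*a_1 + 1/6*a_2 + 1/12*a_3 + 0*a_4 + 1/12*a_5 + 1/12*a_6

Substituting a_1 = 1 and a_6 = 0, rearrange to (I - Q) a = r where r[i] = P(i -> 1):
  [3/4, -1/12, -1/6, -1/12] . (a_2, a_3, a_4, a_5) = 1/4
  [-1/3, 1/2, -1/6, 0] . (a_2, a_3, a_4, a_5) = 0
  [-1/12, -1/3, 3/4, 0] . (a_2, a_3, a_4, a_5) = 1/4
  [-1/6, -1/12, 0, 11/12] . (a_2, a_3, a_4, a_5) = 7/12

Solving yields:
  a_2 = 1154/1761
  a_3 = 1183/1761
  a_4 = 1241/1761
  a_5 = 1438/1761

Starting state is 4, so the absorption probability is a_4 = 1241/1761.

Answer: 1241/1761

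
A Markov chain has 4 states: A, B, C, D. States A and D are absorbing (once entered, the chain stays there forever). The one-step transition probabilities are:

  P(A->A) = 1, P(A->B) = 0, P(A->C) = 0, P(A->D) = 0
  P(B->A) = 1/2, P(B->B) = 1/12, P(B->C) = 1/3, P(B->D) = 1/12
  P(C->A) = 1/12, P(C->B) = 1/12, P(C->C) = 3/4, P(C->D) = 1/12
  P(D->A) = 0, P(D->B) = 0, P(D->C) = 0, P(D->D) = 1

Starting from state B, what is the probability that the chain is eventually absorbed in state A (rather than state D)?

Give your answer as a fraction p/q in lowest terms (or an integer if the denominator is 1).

Answer: 22/29

Derivation:
Let a_i = P(absorbed in A | start in state i).
Boundary conditions: a_A = 1, a_D = 0.
For each transient state i, a_i = sum_j P(i->j) * a_j:
  a_B = 1/2*a_A + 1/12*a_B + 1/3*a_C + 1/12*a_D
  a_C = 1/12*a_A + 1/12*a_B + 3/4*a_C + 1/12*a_D

Substituting a_A = 1 and a_D = 0, rearrange to (I - Q) a = r where r[i] = P(i -> A):
  [11/12, -1/3] . (a_B, a_C) = 1/2
  [-1/12, 1/4] . (a_B, a_C) = 1/12

Solving yields:
  a_B = 22/29
  a_C = 17/29

Starting state is B, so the absorption probability is a_B = 22/29.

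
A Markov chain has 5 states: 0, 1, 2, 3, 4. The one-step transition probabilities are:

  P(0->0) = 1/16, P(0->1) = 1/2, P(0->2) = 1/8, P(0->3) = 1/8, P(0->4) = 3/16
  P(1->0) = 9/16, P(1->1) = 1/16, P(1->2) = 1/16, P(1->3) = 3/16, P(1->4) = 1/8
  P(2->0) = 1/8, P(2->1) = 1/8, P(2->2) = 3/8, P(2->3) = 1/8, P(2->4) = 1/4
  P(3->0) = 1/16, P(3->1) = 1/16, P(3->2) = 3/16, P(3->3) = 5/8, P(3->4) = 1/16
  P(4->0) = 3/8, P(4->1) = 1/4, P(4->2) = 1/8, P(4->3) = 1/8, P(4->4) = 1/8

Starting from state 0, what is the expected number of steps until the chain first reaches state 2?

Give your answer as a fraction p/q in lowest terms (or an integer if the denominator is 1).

Let h_i = expected steps to first reach 2 from state i.
Boundary: h_2 = 0.
First-step equations for the other states:
  h_0 = 1 + 1/16*h_0 + 1/2*h_1 + 1/8*h_2 + 1/8*h_3 + 3/16*h_4
  h_1 = 1 + 9/16*h_0 + 1/16*h_1 + 1/16*h_2 + 3/16*h_3 + 1/8*h_4
  h_3 = 1 + 1/16*h_0 + 1/16*h_1 + 3/16*h_2 + 5/8*h_3 + 1/16*h_4
  h_4 = 1 + 3/8*h_0 + 1/4*h_1 + 1/8*h_2 + 1/8*h_3 + 1/8*h_4

Substituting h_2 = 0 and rearranging gives the linear system (I - Q) h = 1:
  [15/16, -1/2, -1/8, -3/16] . (h_0, h_1, h_3, h_4) = 1
  [-9/16, 15/16, -3/16, -1/8] . (h_0, h_1, h_3, h_4) = 1
  [-1/16, -1/16, 3/8, -1/16] . (h_0, h_1, h_3, h_4) = 1
  [-3/8, -1/4, -1/8, 7/8] . (h_0, h_1, h_3, h_4) = 1

Solving yields:
  h_0 = 25656/3271
  h_1 = 26608/3271
  h_3 = 21672/3271
  h_4 = 25432/3271

Starting state is 0, so the expected hitting time is h_0 = 25656/3271.

Answer: 25656/3271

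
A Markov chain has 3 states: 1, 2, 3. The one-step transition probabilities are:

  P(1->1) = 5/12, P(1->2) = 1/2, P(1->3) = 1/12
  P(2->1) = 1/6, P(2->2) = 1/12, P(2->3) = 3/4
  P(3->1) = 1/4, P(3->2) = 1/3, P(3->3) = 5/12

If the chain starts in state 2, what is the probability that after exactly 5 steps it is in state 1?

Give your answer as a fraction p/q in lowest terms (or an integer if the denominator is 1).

Computing P^5 by repeated multiplication:
P^1 =
  1: [5/12, 1/2, 1/12]
  2: [1/6, 1/12, 3/4]
  3: [1/4, 1/3, 5/12]
P^2 =
  1: [5/18, 5/18, 4/9]
  2: [13/48, 49/144, 7/18]
  3: [19/72, 7/24, 4/9]
P^3 =
  1: [59/216, 67/216, 5/12]
  2: [461/1728, 169/576, 95/216]
  3: [233/864, 263/864, 23/54]
P^4 =
  1: [233/864, 781/2592, 139/324]
  2: [5599/20736, 6313/20736, 1103/2592]
  3: [2795/10368, 3133/10368, 185/432]
P^5 =
  1: [8393/31104, 349/1152, 1661/3888]
  2: [67093/248832, 75203/248832, 4439/10368]
  3: [1243/4608, 37663/124416, 6649/15552]

(P^5)[2 -> 1] = 67093/248832

Answer: 67093/248832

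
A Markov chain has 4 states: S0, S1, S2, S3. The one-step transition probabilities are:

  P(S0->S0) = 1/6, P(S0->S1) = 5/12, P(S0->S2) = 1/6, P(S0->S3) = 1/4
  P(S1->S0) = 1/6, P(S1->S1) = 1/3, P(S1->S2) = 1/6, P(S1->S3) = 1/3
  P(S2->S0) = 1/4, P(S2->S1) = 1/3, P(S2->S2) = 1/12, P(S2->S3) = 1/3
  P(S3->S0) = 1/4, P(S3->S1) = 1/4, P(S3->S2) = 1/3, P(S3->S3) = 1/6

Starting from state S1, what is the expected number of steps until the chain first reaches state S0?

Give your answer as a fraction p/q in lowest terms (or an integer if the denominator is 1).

Let h_i = expected steps to first reach S0 from state i.
Boundary: h_S0 = 0.
First-step equations for the other states:
  h_S1 = 1 + 1/6*h_S0 + 1/3*h_S1 + 1/6*h_S2 + 1/3*h_S3
  h_S2 = 1 + 1/4*h_S0 + 1/3*h_S1 + 1/12*h_S2 + 1/3*h_S3
  h_S3 = 1 + 1/4*h_S0 + 1/4*h_S1 + 1/3*h_S2 + 1/6*h_S3

Substituting h_S0 = 0 and rearranging gives the linear system (I - Q) h = 1:
  [2/3, -1/6, -1/3] . (h_S1, h_S2, h_S3) = 1
  [-1/3, 11/12, -1/3] . (h_S1, h_S2, h_S3) = 1
  [-1/4, -1/3, 5/6] . (h_S1, h_S2, h_S3) = 1

Solving yields:
  h_S1 = 546/113
  h_S2 = 504/113
  h_S3 = 501/113

Starting state is S1, so the expected hitting time is h_S1 = 546/113.

Answer: 546/113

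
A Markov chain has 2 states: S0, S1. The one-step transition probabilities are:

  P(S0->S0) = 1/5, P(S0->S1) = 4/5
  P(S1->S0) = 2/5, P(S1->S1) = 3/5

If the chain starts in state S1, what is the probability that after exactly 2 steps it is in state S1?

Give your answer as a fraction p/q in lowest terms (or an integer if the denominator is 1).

Answer: 17/25

Derivation:
Computing P^2 by repeated multiplication:
P^1 =
  S0: [1/5, 4/5]
  S1: [2/5, 3/5]
P^2 =
  S0: [9/25, 16/25]
  S1: [8/25, 17/25]

(P^2)[S1 -> S1] = 17/25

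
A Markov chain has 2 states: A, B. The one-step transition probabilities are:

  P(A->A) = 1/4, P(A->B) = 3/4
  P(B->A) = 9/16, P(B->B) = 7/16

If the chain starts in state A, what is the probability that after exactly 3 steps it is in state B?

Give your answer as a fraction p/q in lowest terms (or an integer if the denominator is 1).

Computing P^3 by repeated multiplication:
P^1 =
  A: [1/4, 3/4]
  B: [9/16, 7/16]
P^2 =
  A: [31/64, 33/64]
  B: [99/256, 157/256]
P^3 =
  A: [421/1024, 603/1024]
  B: [1809/4096, 2287/4096]

(P^3)[A -> B] = 603/1024

Answer: 603/1024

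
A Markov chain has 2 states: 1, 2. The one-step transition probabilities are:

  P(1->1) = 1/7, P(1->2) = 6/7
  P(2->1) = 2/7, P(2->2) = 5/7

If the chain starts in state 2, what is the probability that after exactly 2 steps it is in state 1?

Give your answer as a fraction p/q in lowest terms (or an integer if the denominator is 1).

Computing P^2 by repeated multiplication:
P^1 =
  1: [1/7, 6/7]
  2: [2/7, 5/7]
P^2 =
  1: [13/49, 36/49]
  2: [12/49, 37/49]

(P^2)[2 -> 1] = 12/49

Answer: 12/49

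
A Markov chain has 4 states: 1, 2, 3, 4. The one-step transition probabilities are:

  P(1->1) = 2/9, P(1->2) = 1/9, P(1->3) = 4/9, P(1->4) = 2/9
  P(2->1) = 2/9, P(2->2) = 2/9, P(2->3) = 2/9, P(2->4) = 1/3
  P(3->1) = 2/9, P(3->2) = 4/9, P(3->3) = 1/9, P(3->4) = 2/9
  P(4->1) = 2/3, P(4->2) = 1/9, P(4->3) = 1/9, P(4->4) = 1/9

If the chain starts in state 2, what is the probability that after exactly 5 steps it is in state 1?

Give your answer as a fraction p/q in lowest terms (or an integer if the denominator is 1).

Answer: 18902/59049

Derivation:
Computing P^5 by repeated multiplication:
P^1 =
  1: [2/9, 1/9, 4/9, 2/9]
  2: [2/9, 2/9, 2/9, 1/3]
  3: [2/9, 4/9, 1/9, 2/9]
  4: [2/3, 1/9, 1/9, 1/9]
P^2 =
  1: [26/81, 22/81, 16/81, 17/81]
  2: [10/27, 17/81, 17/81, 17/81]
  3: [26/81, 16/81, 19/81, 20/81]
  4: [22/81, 13/81, 28/81, 2/9]
P^3 =
  1: [230/729, 151/729, 181/729, 167/729]
  2: [230/729, 149/729, 188/729, 2/9]
  3: [242/729, 154/729, 175/729, 158/729]
  4: [26/81, 178/729, 160/729, 157/729]
P^4 =
  1: [2126/6561, 1423/6561, 1570/6561, 1442/6561]
  2: [26/81, 1442/6561, 1568/6561, 1445/6561]
  3: [2090/6561, 1408/6561, 1609/6561, 1454/6561]
  4: [2086/6561, 1387/6561, 1609/6561, 493/2187]
P^5 =
  1: [18890/59049, 12694/59049, 14362/59049, 13103/59049]
  2: [18902/59049, 12707/59049, 14321/59049, 4373/19683]
  3: [18938/59049, 12796/59049, 14239/59049, 13076/59049]
  4: [6346/19683, 12775/59049, 14206/59049, 13030/59049]

(P^5)[2 -> 1] = 18902/59049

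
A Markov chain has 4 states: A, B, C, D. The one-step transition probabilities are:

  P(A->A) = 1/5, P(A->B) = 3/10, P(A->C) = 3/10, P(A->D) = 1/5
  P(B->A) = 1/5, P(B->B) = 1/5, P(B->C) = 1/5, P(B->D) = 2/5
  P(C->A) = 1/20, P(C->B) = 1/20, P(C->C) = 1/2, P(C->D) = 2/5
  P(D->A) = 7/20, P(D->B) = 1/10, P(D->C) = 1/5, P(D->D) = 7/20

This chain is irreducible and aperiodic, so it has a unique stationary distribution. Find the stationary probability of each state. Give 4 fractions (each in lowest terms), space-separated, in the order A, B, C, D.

The stationary distribution satisfies pi = pi * P, i.e.:
  pi_A = 1/5*pi_A + 1/5*pi_B + 1/20*pi_C + 7/20*pi_D
  pi_B = 3/10*pi_A + 1/5*pi_B + 1/20*pi_C + 1/10*pi_D
  pi_C = 3/10*pi_A + 1/5*pi_B + 1/2*pi_C + 1/5*pi_D
  pi_D = 1/5*pi_A + 2/5*pi_B + 2/5*pi_C + 7/20*pi_D
with normalization: pi_A + pi_B + pi_C + pi_D = 1.

Using the first 3 balance equations plus normalization, the linear system A*pi = b is:
  [-4/5, 1/5, 1/20, 7/20] . pi = 0
  [3/10, -4/5, 1/20, 1/10] . pi = 0
  [3/10, 1/5, -1/2, 1/5] . pi = 0
  [1, 1, 1, 1] . pi = 1

Solving yields:
  pi_A = 10/49
  pi_B = 143/1029
  pi_C = 108/343
  pi_D = 352/1029

Verification (pi * P):
  10/49*1/5 + 143/1029*1/5 + 108/343*1/20 + 352/1029*7/20 = 10/49 = pi_A  (ok)
  10/49*3/10 + 143/1029*1/5 + 108/343*1/20 + 352/1029*1/10 = 143/1029 = pi_B  (ok)
  10/49*3/10 + 143/1029*1/5 + 108/343*1/2 + 352/1029*1/5 = 108/343 = pi_C  (ok)
  10/49*1/5 + 143/1029*2/5 + 108/343*2/5 + 352/1029*7/20 = 352/1029 = pi_D  (ok)

Answer: 10/49 143/1029 108/343 352/1029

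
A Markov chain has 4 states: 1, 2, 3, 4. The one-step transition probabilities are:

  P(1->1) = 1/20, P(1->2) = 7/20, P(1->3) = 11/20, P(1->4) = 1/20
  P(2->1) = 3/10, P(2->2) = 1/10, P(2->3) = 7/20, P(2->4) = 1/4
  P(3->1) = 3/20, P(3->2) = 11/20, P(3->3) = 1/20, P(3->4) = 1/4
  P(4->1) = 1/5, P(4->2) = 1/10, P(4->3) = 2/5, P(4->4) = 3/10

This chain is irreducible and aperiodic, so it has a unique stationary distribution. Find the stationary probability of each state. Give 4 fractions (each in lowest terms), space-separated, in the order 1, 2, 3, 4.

Answer: 1145/6179 1756/6179 1893/6179 1385/6179

Derivation:
The stationary distribution satisfies pi = pi * P, i.e.:
  pi_1 = 1/20*pi_1 + 3/10*pi_2 + 3/20*pi_3 + 1/5*pi_4
  pi_2 = 7/20*pi_1 + 1/10*pi_2 + 11/20*pi_3 + 1/10*pi_4
  pi_3 = 11/20*pi_1 + 7/20*pi_2 + 1/20*pi_3 + 2/5*pi_4
  pi_4 = 1/20*pi_1 + 1/4*pi_2 + 1/4*pi_3 + 3/10*pi_4
with normalization: pi_1 + pi_2 + pi_3 + pi_4 = 1.

Using the first 3 balance equations plus normalization, the linear system A*pi = b is:
  [-19/20, 3/10, 3/20, 1/5] . pi = 0
  [7/20, -9/10, 11/20, 1/10] . pi = 0
  [11/20, 7/20, -19/20, 2/5] . pi = 0
  [1, 1, 1, 1] . pi = 1

Solving yields:
  pi_1 = 1145/6179
  pi_2 = 1756/6179
  pi_3 = 1893/6179
  pi_4 = 1385/6179

Verification (pi * P):
  1145/6179*1/20 + 1756/6179*3/10 + 1893/6179*3/20 + 1385/6179*1/5 = 1145/6179 = pi_1  (ok)
  1145/6179*7/20 + 1756/6179*1/10 + 1893/6179*11/20 + 1385/6179*1/10 = 1756/6179 = pi_2  (ok)
  1145/6179*11/20 + 1756/6179*7/20 + 1893/6179*1/20 + 1385/6179*2/5 = 1893/6179 = pi_3  (ok)
  1145/6179*1/20 + 1756/6179*1/4 + 1893/6179*1/4 + 1385/6179*3/10 = 1385/6179 = pi_4  (ok)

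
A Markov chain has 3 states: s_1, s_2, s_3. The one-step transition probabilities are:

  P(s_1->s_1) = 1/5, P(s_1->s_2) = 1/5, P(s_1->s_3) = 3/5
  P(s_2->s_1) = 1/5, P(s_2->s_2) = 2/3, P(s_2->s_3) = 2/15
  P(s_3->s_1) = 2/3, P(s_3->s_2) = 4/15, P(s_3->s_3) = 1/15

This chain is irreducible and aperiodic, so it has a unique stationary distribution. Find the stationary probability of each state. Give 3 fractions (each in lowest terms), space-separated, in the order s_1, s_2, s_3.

Answer: 62/191 78/191 51/191

Derivation:
The stationary distribution satisfies pi = pi * P, i.e.:
  pi_s_1 = 1/5*pi_s_1 + 1/5*pi_s_2 + 2/3*pi_s_3
  pi_s_2 = 1/5*pi_s_1 + 2/3*pi_s_2 + 4/15*pi_s_3
  pi_s_3 = 3/5*pi_s_1 + 2/15*pi_s_2 + 1/15*pi_s_3
with normalization: pi_s_1 + pi_s_2 + pi_s_3 = 1.

Using the first 2 balance equations plus normalization, the linear system A*pi = b is:
  [-4/5, 1/5, 2/3] . pi = 0
  [1/5, -1/3, 4/15] . pi = 0
  [1, 1, 1] . pi = 1

Solving yields:
  pi_s_1 = 62/191
  pi_s_2 = 78/191
  pi_s_3 = 51/191

Verification (pi * P):
  62/191*1/5 + 78/191*1/5 + 51/191*2/3 = 62/191 = pi_s_1  (ok)
  62/191*1/5 + 78/191*2/3 + 51/191*4/15 = 78/191 = pi_s_2  (ok)
  62/191*3/5 + 78/191*2/15 + 51/191*1/15 = 51/191 = pi_s_3  (ok)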